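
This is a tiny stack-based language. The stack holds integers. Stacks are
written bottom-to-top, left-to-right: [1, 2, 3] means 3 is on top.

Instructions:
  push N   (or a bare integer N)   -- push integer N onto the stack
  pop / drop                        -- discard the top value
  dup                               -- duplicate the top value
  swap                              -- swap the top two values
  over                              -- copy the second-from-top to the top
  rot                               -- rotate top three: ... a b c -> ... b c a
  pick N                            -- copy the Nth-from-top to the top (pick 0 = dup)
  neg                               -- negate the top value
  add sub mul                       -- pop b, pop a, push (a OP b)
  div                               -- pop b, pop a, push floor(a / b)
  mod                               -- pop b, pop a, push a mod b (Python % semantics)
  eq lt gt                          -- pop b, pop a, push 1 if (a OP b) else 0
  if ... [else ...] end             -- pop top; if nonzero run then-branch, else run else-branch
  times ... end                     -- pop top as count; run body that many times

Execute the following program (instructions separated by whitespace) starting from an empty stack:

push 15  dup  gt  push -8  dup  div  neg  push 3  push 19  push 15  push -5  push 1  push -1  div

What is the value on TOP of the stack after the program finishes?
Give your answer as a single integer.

After 'push 15': [15]
After 'dup': [15, 15]
After 'gt': [0]
After 'push -8': [0, -8]
After 'dup': [0, -8, -8]
After 'div': [0, 1]
After 'neg': [0, -1]
After 'push 3': [0, -1, 3]
After 'push 19': [0, -1, 3, 19]
After 'push 15': [0, -1, 3, 19, 15]
After 'push -5': [0, -1, 3, 19, 15, -5]
After 'push 1': [0, -1, 3, 19, 15, -5, 1]
After 'push -1': [0, -1, 3, 19, 15, -5, 1, -1]
After 'div': [0, -1, 3, 19, 15, -5, -1]

Answer: -1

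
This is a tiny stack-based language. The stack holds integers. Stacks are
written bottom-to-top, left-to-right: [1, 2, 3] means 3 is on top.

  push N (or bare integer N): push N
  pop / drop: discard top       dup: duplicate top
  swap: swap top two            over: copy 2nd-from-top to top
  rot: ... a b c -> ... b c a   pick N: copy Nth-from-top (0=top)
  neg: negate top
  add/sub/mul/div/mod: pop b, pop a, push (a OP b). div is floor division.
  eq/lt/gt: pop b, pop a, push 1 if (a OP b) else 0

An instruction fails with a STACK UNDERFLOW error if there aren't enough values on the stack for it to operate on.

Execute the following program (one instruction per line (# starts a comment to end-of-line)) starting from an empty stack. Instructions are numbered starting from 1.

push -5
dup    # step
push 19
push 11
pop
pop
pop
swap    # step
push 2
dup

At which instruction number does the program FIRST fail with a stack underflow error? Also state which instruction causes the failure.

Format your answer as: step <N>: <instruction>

Step 1 ('push -5'): stack = [-5], depth = 1
Step 2 ('dup'): stack = [-5, -5], depth = 2
Step 3 ('push 19'): stack = [-5, -5, 19], depth = 3
Step 4 ('push 11'): stack = [-5, -5, 19, 11], depth = 4
Step 5 ('pop'): stack = [-5, -5, 19], depth = 3
Step 6 ('pop'): stack = [-5, -5], depth = 2
Step 7 ('pop'): stack = [-5], depth = 1
Step 8 ('swap'): needs 2 value(s) but depth is 1 — STACK UNDERFLOW

Answer: step 8: swap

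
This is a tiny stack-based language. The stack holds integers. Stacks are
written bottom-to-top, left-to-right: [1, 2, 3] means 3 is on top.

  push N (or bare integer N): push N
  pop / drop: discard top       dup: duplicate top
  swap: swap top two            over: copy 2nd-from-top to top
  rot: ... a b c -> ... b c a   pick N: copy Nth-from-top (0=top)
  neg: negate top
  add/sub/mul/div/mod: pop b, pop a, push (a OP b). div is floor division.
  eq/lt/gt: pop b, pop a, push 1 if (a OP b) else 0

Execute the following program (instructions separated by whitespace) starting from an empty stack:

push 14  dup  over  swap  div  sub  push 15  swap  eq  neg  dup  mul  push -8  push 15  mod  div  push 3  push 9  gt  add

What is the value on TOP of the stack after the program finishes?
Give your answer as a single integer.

After 'push 14': [14]
After 'dup': [14, 14]
After 'over': [14, 14, 14]
After 'swap': [14, 14, 14]
After 'div': [14, 1]
After 'sub': [13]
After 'push 15': [13, 15]
After 'swap': [15, 13]
After 'eq': [0]
After 'neg': [0]
After 'dup': [0, 0]
After 'mul': [0]
After 'push -8': [0, -8]
After 'push 15': [0, -8, 15]
After 'mod': [0, 7]
After 'div': [0]
After 'push 3': [0, 3]
After 'push 9': [0, 3, 9]
After 'gt': [0, 0]
After 'add': [0]

Answer: 0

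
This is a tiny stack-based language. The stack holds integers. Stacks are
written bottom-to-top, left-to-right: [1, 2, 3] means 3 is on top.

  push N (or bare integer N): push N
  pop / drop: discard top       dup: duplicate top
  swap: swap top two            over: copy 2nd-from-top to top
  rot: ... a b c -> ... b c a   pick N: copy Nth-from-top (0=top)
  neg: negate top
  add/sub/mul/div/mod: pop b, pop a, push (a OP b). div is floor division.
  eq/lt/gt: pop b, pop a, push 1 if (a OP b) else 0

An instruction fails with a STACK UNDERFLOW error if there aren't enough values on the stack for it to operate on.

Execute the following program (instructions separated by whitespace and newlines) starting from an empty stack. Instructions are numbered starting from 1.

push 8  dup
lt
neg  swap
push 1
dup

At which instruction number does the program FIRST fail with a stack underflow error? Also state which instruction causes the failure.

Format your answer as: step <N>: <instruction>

Answer: step 5: swap

Derivation:
Step 1 ('push 8'): stack = [8], depth = 1
Step 2 ('dup'): stack = [8, 8], depth = 2
Step 3 ('lt'): stack = [0], depth = 1
Step 4 ('neg'): stack = [0], depth = 1
Step 5 ('swap'): needs 2 value(s) but depth is 1 — STACK UNDERFLOW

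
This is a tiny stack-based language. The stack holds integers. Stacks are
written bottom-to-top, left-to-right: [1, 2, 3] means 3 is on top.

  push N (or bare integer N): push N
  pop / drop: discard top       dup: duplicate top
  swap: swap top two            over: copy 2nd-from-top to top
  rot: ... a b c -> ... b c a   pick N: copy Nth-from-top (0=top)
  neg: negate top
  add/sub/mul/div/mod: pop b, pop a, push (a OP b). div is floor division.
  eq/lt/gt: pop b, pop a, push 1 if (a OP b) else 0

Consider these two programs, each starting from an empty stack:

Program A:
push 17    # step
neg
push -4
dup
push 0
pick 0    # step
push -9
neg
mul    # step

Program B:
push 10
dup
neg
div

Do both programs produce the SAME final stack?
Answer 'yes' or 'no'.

Answer: no

Derivation:
Program A trace:
  After 'push 17': [17]
  After 'neg': [-17]
  After 'push -4': [-17, -4]
  After 'dup': [-17, -4, -4]
  After 'push 0': [-17, -4, -4, 0]
  After 'pick 0': [-17, -4, -4, 0, 0]
  After 'push -9': [-17, -4, -4, 0, 0, -9]
  After 'neg': [-17, -4, -4, 0, 0, 9]
  After 'mul': [-17, -4, -4, 0, 0]
Program A final stack: [-17, -4, -4, 0, 0]

Program B trace:
  After 'push 10': [10]
  After 'dup': [10, 10]
  After 'neg': [10, -10]
  After 'div': [-1]
Program B final stack: [-1]
Same: no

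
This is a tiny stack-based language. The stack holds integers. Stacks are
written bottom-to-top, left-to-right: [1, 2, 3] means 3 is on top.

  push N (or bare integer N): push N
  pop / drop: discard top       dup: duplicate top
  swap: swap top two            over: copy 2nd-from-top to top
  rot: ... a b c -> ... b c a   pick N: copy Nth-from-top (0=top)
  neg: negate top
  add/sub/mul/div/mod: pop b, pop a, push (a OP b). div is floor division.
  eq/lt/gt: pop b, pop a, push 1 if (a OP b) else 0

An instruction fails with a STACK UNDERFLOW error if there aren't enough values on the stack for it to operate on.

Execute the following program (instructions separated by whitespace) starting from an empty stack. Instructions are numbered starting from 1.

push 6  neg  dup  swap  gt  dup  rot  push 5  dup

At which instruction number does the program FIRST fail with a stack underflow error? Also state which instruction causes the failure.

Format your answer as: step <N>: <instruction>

Answer: step 7: rot

Derivation:
Step 1 ('push 6'): stack = [6], depth = 1
Step 2 ('neg'): stack = [-6], depth = 1
Step 3 ('dup'): stack = [-6, -6], depth = 2
Step 4 ('swap'): stack = [-6, -6], depth = 2
Step 5 ('gt'): stack = [0], depth = 1
Step 6 ('dup'): stack = [0, 0], depth = 2
Step 7 ('rot'): needs 3 value(s) but depth is 2 — STACK UNDERFLOW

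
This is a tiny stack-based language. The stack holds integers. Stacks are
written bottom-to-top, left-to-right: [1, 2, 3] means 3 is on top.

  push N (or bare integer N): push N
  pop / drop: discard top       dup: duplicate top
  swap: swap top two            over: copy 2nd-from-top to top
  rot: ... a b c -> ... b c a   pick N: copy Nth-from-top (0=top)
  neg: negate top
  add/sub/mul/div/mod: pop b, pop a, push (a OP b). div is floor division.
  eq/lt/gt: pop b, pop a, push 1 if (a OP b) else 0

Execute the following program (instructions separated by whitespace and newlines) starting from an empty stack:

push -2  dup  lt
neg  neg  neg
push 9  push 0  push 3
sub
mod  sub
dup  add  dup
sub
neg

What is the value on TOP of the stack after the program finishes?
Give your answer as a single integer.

After 'push -2': [-2]
After 'dup': [-2, -2]
After 'lt': [0]
After 'neg': [0]
After 'neg': [0]
After 'neg': [0]
After 'push 9': [0, 9]
After 'push 0': [0, 9, 0]
After 'push 3': [0, 9, 0, 3]
After 'sub': [0, 9, -3]
After 'mod': [0, 0]
After 'sub': [0]
After 'dup': [0, 0]
After 'add': [0]
After 'dup': [0, 0]
After 'sub': [0]
After 'neg': [0]

Answer: 0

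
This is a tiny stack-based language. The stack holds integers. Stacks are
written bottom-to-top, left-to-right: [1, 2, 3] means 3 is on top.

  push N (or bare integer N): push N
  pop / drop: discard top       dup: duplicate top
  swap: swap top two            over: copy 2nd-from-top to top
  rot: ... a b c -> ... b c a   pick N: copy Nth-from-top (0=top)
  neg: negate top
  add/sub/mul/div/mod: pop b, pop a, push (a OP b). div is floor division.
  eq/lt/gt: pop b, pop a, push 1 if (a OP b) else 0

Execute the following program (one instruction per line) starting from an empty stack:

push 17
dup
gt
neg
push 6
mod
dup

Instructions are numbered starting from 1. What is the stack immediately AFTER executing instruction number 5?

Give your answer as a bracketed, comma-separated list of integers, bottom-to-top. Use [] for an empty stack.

Answer: [0, 6]

Derivation:
Step 1 ('push 17'): [17]
Step 2 ('dup'): [17, 17]
Step 3 ('gt'): [0]
Step 4 ('neg'): [0]
Step 5 ('push 6'): [0, 6]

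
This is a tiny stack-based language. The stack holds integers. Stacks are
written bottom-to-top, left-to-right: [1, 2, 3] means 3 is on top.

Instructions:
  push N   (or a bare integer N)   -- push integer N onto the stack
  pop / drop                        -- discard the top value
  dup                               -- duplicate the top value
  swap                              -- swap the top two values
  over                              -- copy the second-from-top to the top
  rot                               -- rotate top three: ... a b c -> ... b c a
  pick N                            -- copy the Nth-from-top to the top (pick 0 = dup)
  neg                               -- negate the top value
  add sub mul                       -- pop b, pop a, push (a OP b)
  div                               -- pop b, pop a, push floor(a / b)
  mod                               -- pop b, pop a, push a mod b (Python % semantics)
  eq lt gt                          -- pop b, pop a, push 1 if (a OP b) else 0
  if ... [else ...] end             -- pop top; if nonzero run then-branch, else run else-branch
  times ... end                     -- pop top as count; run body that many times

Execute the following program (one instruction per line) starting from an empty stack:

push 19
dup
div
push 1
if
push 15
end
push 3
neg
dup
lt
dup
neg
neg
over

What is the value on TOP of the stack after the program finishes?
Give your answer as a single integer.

Answer: 0

Derivation:
After 'push 19': [19]
After 'dup': [19, 19]
After 'div': [1]
After 'push 1': [1, 1]
After 'if': [1]
After 'push 15': [1, 15]
After 'push 3': [1, 15, 3]
After 'neg': [1, 15, -3]
After 'dup': [1, 15, -3, -3]
After 'lt': [1, 15, 0]
After 'dup': [1, 15, 0, 0]
After 'neg': [1, 15, 0, 0]
After 'neg': [1, 15, 0, 0]
After 'over': [1, 15, 0, 0, 0]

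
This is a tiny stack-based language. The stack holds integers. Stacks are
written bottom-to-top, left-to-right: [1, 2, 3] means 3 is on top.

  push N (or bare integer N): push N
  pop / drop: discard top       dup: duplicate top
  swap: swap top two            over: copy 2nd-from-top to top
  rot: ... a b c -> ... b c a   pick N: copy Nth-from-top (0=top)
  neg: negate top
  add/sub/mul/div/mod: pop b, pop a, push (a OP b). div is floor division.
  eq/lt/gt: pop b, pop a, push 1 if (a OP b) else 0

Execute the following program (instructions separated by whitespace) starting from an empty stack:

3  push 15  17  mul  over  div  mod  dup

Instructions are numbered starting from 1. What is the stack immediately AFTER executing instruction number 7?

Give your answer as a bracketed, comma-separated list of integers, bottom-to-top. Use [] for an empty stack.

Answer: [3]

Derivation:
Step 1 ('3'): [3]
Step 2 ('push 15'): [3, 15]
Step 3 ('17'): [3, 15, 17]
Step 4 ('mul'): [3, 255]
Step 5 ('over'): [3, 255, 3]
Step 6 ('div'): [3, 85]
Step 7 ('mod'): [3]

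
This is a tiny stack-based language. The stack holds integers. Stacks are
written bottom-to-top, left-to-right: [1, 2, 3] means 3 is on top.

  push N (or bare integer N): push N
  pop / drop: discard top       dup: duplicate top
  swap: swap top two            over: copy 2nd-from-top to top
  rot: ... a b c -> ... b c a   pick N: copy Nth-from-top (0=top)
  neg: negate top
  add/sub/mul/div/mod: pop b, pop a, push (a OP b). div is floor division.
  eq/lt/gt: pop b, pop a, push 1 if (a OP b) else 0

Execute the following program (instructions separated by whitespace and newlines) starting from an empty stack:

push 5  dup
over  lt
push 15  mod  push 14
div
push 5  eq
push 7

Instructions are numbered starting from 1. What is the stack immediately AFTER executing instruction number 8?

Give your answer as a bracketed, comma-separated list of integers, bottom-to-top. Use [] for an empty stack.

Answer: [5, 0]

Derivation:
Step 1 ('push 5'): [5]
Step 2 ('dup'): [5, 5]
Step 3 ('over'): [5, 5, 5]
Step 4 ('lt'): [5, 0]
Step 5 ('push 15'): [5, 0, 15]
Step 6 ('mod'): [5, 0]
Step 7 ('push 14'): [5, 0, 14]
Step 8 ('div'): [5, 0]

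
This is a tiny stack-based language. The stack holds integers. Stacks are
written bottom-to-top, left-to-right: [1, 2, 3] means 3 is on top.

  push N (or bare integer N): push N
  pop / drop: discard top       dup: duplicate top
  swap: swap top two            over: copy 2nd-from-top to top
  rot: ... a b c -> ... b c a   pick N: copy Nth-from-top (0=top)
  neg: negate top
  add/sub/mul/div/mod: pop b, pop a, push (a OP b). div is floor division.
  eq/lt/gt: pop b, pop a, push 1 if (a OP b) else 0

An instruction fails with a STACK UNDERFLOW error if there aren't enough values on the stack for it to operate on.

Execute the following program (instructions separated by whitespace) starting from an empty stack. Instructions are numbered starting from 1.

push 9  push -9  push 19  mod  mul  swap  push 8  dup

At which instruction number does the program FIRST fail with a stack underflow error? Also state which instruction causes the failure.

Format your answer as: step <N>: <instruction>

Step 1 ('push 9'): stack = [9], depth = 1
Step 2 ('push -9'): stack = [9, -9], depth = 2
Step 3 ('push 19'): stack = [9, -9, 19], depth = 3
Step 4 ('mod'): stack = [9, 10], depth = 2
Step 5 ('mul'): stack = [90], depth = 1
Step 6 ('swap'): needs 2 value(s) but depth is 1 — STACK UNDERFLOW

Answer: step 6: swap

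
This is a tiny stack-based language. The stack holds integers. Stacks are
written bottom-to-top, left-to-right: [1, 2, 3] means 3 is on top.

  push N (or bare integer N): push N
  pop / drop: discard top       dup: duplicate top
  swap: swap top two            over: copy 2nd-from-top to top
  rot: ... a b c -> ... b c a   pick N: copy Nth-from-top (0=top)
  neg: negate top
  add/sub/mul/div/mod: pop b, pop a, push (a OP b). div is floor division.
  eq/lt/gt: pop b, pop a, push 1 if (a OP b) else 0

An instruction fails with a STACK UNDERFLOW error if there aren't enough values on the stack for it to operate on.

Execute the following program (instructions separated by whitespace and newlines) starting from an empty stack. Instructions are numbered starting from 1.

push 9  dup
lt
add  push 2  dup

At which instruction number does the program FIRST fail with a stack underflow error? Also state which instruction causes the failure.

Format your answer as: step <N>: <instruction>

Answer: step 4: add

Derivation:
Step 1 ('push 9'): stack = [9], depth = 1
Step 2 ('dup'): stack = [9, 9], depth = 2
Step 3 ('lt'): stack = [0], depth = 1
Step 4 ('add'): needs 2 value(s) but depth is 1 — STACK UNDERFLOW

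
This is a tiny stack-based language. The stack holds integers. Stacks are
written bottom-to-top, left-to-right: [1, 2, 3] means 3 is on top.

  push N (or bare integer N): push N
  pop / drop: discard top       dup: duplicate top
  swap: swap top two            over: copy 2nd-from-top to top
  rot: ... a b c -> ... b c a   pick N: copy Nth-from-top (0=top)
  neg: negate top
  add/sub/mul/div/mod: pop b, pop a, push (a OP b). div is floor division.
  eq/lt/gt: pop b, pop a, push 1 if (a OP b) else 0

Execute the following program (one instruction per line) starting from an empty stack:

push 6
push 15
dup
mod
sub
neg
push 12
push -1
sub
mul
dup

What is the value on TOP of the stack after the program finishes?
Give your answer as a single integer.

After 'push 6': [6]
After 'push 15': [6, 15]
After 'dup': [6, 15, 15]
After 'mod': [6, 0]
After 'sub': [6]
After 'neg': [-6]
After 'push 12': [-6, 12]
After 'push -1': [-6, 12, -1]
After 'sub': [-6, 13]
After 'mul': [-78]
After 'dup': [-78, -78]

Answer: -78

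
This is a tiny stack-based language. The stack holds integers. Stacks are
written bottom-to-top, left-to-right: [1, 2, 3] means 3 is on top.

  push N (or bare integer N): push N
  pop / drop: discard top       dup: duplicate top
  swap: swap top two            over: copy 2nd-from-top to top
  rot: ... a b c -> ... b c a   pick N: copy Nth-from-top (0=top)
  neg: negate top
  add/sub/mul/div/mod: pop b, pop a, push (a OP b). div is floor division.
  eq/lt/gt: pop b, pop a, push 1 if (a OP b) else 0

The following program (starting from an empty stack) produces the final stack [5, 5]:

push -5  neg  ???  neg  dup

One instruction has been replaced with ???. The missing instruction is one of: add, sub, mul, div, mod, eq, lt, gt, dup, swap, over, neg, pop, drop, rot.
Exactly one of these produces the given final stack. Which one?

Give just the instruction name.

Answer: neg

Derivation:
Stack before ???: [5]
Stack after ???:  [-5]
The instruction that transforms [5] -> [-5] is: neg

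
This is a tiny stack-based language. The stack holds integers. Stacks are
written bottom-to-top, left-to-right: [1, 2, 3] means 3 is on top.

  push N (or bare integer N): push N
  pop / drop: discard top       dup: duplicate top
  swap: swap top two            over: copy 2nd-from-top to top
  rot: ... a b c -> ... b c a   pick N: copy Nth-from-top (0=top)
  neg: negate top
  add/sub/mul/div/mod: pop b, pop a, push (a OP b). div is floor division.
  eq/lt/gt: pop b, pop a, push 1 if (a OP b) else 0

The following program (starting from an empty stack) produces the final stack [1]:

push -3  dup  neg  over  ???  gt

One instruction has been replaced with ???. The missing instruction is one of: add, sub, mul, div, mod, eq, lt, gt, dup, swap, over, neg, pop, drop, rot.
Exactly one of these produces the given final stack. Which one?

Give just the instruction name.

Stack before ???: [-3, 3, -3]
Stack after ???:  [-3, -9]
The instruction that transforms [-3, 3, -3] -> [-3, -9] is: mul

Answer: mul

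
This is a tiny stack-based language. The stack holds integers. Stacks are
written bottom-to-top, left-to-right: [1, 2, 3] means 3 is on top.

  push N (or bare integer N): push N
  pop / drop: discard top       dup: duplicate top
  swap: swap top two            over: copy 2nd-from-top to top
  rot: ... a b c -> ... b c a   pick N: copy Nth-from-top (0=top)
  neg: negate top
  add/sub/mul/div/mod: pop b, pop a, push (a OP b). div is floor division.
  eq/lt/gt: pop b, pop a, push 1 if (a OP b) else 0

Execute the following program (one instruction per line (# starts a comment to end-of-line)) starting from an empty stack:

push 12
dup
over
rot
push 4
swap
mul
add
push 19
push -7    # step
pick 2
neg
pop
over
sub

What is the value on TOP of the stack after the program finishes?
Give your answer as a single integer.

After 'push 12': [12]
After 'dup': [12, 12]
After 'over': [12, 12, 12]
After 'rot': [12, 12, 12]
After 'push 4': [12, 12, 12, 4]
After 'swap': [12, 12, 4, 12]
After 'mul': [12, 12, 48]
After 'add': [12, 60]
After 'push 19': [12, 60, 19]
After 'push -7': [12, 60, 19, -7]
After 'pick 2': [12, 60, 19, -7, 60]
After 'neg': [12, 60, 19, -7, -60]
After 'pop': [12, 60, 19, -7]
After 'over': [12, 60, 19, -7, 19]
After 'sub': [12, 60, 19, -26]

Answer: -26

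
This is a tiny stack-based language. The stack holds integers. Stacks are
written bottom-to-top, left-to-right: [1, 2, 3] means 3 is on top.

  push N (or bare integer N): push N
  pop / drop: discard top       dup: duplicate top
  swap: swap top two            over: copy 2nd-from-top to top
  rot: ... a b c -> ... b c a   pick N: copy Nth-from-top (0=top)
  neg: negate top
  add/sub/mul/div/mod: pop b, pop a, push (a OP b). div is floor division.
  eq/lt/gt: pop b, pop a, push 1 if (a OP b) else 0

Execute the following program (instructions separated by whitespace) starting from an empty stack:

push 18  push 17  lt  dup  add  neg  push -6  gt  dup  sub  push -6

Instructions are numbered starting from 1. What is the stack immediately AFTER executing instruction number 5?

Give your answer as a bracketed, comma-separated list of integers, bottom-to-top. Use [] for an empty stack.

Answer: [0]

Derivation:
Step 1 ('push 18'): [18]
Step 2 ('push 17'): [18, 17]
Step 3 ('lt'): [0]
Step 4 ('dup'): [0, 0]
Step 5 ('add'): [0]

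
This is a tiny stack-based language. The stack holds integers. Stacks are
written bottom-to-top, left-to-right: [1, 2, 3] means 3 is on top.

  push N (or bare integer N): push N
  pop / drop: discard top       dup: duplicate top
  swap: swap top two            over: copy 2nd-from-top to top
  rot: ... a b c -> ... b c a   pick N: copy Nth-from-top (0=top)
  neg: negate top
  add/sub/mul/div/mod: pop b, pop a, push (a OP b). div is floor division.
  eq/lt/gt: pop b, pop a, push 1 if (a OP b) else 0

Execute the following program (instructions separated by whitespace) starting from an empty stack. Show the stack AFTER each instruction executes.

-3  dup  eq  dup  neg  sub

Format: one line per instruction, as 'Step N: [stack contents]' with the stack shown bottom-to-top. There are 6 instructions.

Step 1: [-3]
Step 2: [-3, -3]
Step 3: [1]
Step 4: [1, 1]
Step 5: [1, -1]
Step 6: [2]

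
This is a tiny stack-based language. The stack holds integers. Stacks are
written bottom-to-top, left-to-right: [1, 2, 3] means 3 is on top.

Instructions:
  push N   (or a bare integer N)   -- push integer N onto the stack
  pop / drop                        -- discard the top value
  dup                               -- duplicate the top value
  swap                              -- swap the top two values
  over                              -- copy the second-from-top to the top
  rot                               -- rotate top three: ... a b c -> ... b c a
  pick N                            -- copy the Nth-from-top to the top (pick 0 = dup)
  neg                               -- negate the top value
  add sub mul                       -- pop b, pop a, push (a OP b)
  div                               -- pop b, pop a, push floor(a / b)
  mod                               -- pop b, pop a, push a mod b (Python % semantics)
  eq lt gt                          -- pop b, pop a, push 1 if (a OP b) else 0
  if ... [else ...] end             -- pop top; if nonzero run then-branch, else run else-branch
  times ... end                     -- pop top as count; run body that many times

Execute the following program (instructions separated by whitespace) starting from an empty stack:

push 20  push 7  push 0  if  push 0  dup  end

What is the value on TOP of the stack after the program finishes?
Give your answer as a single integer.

After 'push 20': [20]
After 'push 7': [20, 7]
After 'push 0': [20, 7, 0]
After 'if': [20, 7]

Answer: 7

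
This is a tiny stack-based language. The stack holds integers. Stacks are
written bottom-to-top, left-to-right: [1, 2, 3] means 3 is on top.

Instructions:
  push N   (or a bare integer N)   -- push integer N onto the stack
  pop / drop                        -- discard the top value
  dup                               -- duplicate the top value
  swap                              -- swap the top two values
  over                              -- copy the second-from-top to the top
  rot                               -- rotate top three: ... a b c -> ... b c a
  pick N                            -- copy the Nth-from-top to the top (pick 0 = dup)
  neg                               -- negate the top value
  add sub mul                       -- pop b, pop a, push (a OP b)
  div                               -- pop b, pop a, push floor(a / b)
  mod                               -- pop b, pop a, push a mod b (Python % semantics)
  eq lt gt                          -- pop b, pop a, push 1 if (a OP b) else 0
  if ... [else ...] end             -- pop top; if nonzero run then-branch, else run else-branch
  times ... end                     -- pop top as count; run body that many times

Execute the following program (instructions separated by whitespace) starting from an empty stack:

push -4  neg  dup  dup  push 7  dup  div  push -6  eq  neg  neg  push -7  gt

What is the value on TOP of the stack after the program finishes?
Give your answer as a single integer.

After 'push -4': [-4]
After 'neg': [4]
After 'dup': [4, 4]
After 'dup': [4, 4, 4]
After 'push 7': [4, 4, 4, 7]
After 'dup': [4, 4, 4, 7, 7]
After 'div': [4, 4, 4, 1]
After 'push -6': [4, 4, 4, 1, -6]
After 'eq': [4, 4, 4, 0]
After 'neg': [4, 4, 4, 0]
After 'neg': [4, 4, 4, 0]
After 'push -7': [4, 4, 4, 0, -7]
After 'gt': [4, 4, 4, 1]

Answer: 1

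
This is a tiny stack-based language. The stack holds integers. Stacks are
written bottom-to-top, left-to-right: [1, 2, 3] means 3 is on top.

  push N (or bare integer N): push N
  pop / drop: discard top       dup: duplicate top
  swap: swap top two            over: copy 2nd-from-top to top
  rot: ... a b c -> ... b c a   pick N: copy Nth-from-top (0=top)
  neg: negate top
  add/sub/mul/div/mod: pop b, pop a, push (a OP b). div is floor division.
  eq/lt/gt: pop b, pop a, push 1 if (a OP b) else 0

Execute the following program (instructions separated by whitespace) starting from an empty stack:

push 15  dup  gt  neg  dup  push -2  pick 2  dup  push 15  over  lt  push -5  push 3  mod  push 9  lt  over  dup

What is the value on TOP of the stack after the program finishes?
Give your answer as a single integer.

After 'push 15': [15]
After 'dup': [15, 15]
After 'gt': [0]
After 'neg': [0]
After 'dup': [0, 0]
After 'push -2': [0, 0, -2]
After 'pick 2': [0, 0, -2, 0]
After 'dup': [0, 0, -2, 0, 0]
After 'push 15': [0, 0, -2, 0, 0, 15]
After 'over': [0, 0, -2, 0, 0, 15, 0]
After 'lt': [0, 0, -2, 0, 0, 0]
After 'push -5': [0, 0, -2, 0, 0, 0, -5]
After 'push 3': [0, 0, -2, 0, 0, 0, -5, 3]
After 'mod': [0, 0, -2, 0, 0, 0, 1]
After 'push 9': [0, 0, -2, 0, 0, 0, 1, 9]
After 'lt': [0, 0, -2, 0, 0, 0, 1]
After 'over': [0, 0, -2, 0, 0, 0, 1, 0]
After 'dup': [0, 0, -2, 0, 0, 0, 1, 0, 0]

Answer: 0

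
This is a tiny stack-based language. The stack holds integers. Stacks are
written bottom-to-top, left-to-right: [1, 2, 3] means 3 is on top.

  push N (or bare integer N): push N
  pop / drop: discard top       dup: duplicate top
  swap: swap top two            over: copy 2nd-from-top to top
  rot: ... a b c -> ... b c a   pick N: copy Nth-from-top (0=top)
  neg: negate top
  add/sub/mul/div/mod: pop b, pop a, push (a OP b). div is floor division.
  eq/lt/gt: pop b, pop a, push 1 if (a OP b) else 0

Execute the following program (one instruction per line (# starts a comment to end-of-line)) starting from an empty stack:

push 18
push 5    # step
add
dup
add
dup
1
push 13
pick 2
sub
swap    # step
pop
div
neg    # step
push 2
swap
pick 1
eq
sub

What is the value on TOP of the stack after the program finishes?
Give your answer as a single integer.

After 'push 18': [18]
After 'push 5': [18, 5]
After 'add': [23]
After 'dup': [23, 23]
After 'add': [46]
After 'dup': [46, 46]
After 'push 1': [46, 46, 1]
After 'push 13': [46, 46, 1, 13]
After 'pick 2': [46, 46, 1, 13, 46]
After 'sub': [46, 46, 1, -33]
After 'swap': [46, 46, -33, 1]
After 'pop': [46, 46, -33]
After 'div': [46, -2]
After 'neg': [46, 2]
After 'push 2': [46, 2, 2]
After 'swap': [46, 2, 2]
After 'pick 1': [46, 2, 2, 2]
After 'eq': [46, 2, 1]
After 'sub': [46, 1]

Answer: 1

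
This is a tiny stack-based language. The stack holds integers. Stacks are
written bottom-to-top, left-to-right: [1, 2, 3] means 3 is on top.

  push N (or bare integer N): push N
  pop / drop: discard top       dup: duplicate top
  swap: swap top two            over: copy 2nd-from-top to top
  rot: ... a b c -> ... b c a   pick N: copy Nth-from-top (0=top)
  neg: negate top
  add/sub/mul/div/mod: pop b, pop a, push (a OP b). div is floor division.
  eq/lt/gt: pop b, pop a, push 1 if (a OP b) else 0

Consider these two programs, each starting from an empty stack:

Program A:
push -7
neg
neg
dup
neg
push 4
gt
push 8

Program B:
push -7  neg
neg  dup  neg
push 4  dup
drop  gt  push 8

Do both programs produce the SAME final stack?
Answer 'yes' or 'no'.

Program A trace:
  After 'push -7': [-7]
  After 'neg': [7]
  After 'neg': [-7]
  After 'dup': [-7, -7]
  After 'neg': [-7, 7]
  After 'push 4': [-7, 7, 4]
  After 'gt': [-7, 1]
  After 'push 8': [-7, 1, 8]
Program A final stack: [-7, 1, 8]

Program B trace:
  After 'push -7': [-7]
  After 'neg': [7]
  After 'neg': [-7]
  After 'dup': [-7, -7]
  After 'neg': [-7, 7]
  After 'push 4': [-7, 7, 4]
  After 'dup': [-7, 7, 4, 4]
  After 'drop': [-7, 7, 4]
  After 'gt': [-7, 1]
  After 'push 8': [-7, 1, 8]
Program B final stack: [-7, 1, 8]
Same: yes

Answer: yes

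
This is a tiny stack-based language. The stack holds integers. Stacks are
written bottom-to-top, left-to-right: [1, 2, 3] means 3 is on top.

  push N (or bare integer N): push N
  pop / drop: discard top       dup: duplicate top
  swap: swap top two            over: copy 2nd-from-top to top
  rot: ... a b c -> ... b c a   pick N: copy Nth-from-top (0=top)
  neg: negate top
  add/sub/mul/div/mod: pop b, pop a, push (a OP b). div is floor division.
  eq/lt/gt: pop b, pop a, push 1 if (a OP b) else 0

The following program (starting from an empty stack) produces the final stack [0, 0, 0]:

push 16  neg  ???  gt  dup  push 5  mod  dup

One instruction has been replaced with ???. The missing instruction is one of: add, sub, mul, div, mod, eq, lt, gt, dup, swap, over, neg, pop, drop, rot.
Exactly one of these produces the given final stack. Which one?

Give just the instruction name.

Stack before ???: [-16]
Stack after ???:  [-16, -16]
The instruction that transforms [-16] -> [-16, -16] is: dup

Answer: dup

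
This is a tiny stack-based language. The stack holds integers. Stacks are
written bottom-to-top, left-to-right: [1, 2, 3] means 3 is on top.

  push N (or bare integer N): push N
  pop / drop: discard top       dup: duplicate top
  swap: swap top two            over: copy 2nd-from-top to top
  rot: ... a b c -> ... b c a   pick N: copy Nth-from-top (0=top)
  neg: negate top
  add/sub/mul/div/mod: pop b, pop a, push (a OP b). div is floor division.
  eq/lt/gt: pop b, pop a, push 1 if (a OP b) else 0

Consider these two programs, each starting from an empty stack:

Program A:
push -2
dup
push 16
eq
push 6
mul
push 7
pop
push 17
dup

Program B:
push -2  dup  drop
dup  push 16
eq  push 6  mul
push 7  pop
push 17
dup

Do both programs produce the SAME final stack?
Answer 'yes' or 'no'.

Program A trace:
  After 'push -2': [-2]
  After 'dup': [-2, -2]
  After 'push 16': [-2, -2, 16]
  After 'eq': [-2, 0]
  After 'push 6': [-2, 0, 6]
  After 'mul': [-2, 0]
  After 'push 7': [-2, 0, 7]
  After 'pop': [-2, 0]
  After 'push 17': [-2, 0, 17]
  After 'dup': [-2, 0, 17, 17]
Program A final stack: [-2, 0, 17, 17]

Program B trace:
  After 'push -2': [-2]
  After 'dup': [-2, -2]
  After 'drop': [-2]
  After 'dup': [-2, -2]
  After 'push 16': [-2, -2, 16]
  After 'eq': [-2, 0]
  After 'push 6': [-2, 0, 6]
  After 'mul': [-2, 0]
  After 'push 7': [-2, 0, 7]
  After 'pop': [-2, 0]
  After 'push 17': [-2, 0, 17]
  After 'dup': [-2, 0, 17, 17]
Program B final stack: [-2, 0, 17, 17]
Same: yes

Answer: yes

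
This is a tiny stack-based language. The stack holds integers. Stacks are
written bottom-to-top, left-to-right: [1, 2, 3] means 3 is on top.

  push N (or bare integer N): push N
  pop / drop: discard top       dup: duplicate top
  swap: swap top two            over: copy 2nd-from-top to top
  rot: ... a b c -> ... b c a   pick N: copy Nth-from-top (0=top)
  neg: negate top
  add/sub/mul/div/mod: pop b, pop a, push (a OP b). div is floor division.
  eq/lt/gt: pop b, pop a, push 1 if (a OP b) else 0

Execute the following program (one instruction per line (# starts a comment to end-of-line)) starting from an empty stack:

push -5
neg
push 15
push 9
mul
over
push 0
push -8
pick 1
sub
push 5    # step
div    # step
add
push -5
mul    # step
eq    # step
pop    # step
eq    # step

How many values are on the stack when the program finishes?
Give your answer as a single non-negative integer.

Answer: 1

Derivation:
After 'push -5': stack = [-5] (depth 1)
After 'neg': stack = [5] (depth 1)
After 'push 15': stack = [5, 15] (depth 2)
After 'push 9': stack = [5, 15, 9] (depth 3)
After 'mul': stack = [5, 135] (depth 2)
After 'over': stack = [5, 135, 5] (depth 3)
After 'push 0': stack = [5, 135, 5, 0] (depth 4)
After 'push -8': stack = [5, 135, 5, 0, -8] (depth 5)
After 'pick 1': stack = [5, 135, 5, 0, -8, 0] (depth 6)
After 'sub': stack = [5, 135, 5, 0, -8] (depth 5)
After 'push 5': stack = [5, 135, 5, 0, -8, 5] (depth 6)
After 'div': stack = [5, 135, 5, 0, -2] (depth 5)
After 'add': stack = [5, 135, 5, -2] (depth 4)
After 'push -5': stack = [5, 135, 5, -2, -5] (depth 5)
After 'mul': stack = [5, 135, 5, 10] (depth 4)
After 'eq': stack = [5, 135, 0] (depth 3)
After 'pop': stack = [5, 135] (depth 2)
After 'eq': stack = [0] (depth 1)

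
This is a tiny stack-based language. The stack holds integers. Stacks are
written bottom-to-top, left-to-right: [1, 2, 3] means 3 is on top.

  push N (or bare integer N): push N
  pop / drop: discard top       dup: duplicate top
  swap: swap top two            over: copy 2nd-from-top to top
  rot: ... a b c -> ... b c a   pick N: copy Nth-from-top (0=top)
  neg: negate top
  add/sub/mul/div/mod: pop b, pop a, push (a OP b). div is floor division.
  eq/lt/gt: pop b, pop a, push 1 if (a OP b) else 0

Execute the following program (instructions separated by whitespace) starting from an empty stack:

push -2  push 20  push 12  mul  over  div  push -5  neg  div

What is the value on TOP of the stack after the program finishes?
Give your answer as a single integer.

After 'push -2': [-2]
After 'push 20': [-2, 20]
After 'push 12': [-2, 20, 12]
After 'mul': [-2, 240]
After 'over': [-2, 240, -2]
After 'div': [-2, -120]
After 'push -5': [-2, -120, -5]
After 'neg': [-2, -120, 5]
After 'div': [-2, -24]

Answer: -24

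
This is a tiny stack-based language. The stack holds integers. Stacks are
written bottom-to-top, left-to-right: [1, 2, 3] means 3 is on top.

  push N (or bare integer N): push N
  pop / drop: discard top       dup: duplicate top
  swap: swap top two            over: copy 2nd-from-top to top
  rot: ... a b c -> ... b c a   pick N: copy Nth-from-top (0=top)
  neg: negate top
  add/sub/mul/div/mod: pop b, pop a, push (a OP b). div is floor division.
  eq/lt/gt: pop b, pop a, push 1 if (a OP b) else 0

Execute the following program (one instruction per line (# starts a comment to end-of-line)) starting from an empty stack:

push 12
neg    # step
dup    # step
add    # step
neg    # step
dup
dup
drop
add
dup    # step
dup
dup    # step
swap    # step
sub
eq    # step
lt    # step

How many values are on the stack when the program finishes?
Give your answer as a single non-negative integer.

Answer: 1

Derivation:
After 'push 12': stack = [12] (depth 1)
After 'neg': stack = [-12] (depth 1)
After 'dup': stack = [-12, -12] (depth 2)
After 'add': stack = [-24] (depth 1)
After 'neg': stack = [24] (depth 1)
After 'dup': stack = [24, 24] (depth 2)
After 'dup': stack = [24, 24, 24] (depth 3)
After 'drop': stack = [24, 24] (depth 2)
After 'add': stack = [48] (depth 1)
After 'dup': stack = [48, 48] (depth 2)
After 'dup': stack = [48, 48, 48] (depth 3)
After 'dup': stack = [48, 48, 48, 48] (depth 4)
After 'swap': stack = [48, 48, 48, 48] (depth 4)
After 'sub': stack = [48, 48, 0] (depth 3)
After 'eq': stack = [48, 0] (depth 2)
After 'lt': stack = [0] (depth 1)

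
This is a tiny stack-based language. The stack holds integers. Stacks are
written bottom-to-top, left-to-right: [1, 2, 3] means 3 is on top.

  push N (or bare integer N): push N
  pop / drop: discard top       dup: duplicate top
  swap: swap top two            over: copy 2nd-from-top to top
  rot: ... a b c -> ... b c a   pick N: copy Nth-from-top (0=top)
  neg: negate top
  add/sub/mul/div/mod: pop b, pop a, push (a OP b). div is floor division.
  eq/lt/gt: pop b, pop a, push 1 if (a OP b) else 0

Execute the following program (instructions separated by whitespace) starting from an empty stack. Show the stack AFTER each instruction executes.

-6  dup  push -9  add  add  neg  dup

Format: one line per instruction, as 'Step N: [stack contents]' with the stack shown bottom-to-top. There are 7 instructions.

Step 1: [-6]
Step 2: [-6, -6]
Step 3: [-6, -6, -9]
Step 4: [-6, -15]
Step 5: [-21]
Step 6: [21]
Step 7: [21, 21]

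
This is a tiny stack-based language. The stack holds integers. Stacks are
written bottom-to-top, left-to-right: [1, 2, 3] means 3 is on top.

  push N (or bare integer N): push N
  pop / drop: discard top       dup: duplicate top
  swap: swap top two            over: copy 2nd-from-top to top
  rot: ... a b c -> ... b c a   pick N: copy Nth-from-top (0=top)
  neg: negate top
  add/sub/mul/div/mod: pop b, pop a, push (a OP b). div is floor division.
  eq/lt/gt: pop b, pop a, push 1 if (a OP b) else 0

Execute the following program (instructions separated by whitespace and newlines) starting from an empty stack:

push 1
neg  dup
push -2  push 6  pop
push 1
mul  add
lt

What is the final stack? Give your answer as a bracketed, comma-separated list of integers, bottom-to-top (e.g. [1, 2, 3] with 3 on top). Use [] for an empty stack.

After 'push 1': [1]
After 'neg': [-1]
After 'dup': [-1, -1]
After 'push -2': [-1, -1, -2]
After 'push 6': [-1, -1, -2, 6]
After 'pop': [-1, -1, -2]
After 'push 1': [-1, -1, -2, 1]
After 'mul': [-1, -1, -2]
After 'add': [-1, -3]
After 'lt': [0]

Answer: [0]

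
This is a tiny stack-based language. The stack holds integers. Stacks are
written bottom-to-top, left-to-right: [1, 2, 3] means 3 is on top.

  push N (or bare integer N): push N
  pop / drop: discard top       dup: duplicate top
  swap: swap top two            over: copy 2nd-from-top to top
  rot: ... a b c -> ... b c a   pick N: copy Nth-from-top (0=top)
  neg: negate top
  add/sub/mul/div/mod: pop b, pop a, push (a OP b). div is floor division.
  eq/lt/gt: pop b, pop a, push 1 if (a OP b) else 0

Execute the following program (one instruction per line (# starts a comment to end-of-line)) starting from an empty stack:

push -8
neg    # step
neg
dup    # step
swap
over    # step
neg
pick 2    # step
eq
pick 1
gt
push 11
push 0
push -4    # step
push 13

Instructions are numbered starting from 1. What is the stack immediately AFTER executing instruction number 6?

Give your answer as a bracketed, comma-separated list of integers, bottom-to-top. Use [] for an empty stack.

Answer: [-8, -8, -8]

Derivation:
Step 1 ('push -8'): [-8]
Step 2 ('neg'): [8]
Step 3 ('neg'): [-8]
Step 4 ('dup'): [-8, -8]
Step 5 ('swap'): [-8, -8]
Step 6 ('over'): [-8, -8, -8]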